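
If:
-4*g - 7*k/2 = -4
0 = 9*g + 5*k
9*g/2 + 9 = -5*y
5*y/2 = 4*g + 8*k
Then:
No Solution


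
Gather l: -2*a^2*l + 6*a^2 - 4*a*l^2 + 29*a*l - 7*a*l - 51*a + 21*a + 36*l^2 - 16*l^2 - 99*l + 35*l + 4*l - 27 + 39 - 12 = 6*a^2 - 30*a + l^2*(20 - 4*a) + l*(-2*a^2 + 22*a - 60)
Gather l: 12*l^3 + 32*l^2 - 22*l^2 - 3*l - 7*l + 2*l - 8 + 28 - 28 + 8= 12*l^3 + 10*l^2 - 8*l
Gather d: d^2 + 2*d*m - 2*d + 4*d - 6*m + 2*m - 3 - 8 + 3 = d^2 + d*(2*m + 2) - 4*m - 8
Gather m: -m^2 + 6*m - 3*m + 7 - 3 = -m^2 + 3*m + 4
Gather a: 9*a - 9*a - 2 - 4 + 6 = 0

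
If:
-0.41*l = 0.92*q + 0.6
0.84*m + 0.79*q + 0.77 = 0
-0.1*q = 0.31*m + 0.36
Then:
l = -2.35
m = -1.29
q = 0.40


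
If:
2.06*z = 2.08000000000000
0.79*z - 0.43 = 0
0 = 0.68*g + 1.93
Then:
No Solution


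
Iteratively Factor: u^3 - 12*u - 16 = (u + 2)*(u^2 - 2*u - 8) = (u - 4)*(u + 2)*(u + 2)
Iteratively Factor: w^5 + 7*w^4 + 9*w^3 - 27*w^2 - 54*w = (w + 3)*(w^4 + 4*w^3 - 3*w^2 - 18*w) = (w + 3)^2*(w^3 + w^2 - 6*w) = (w + 3)^3*(w^2 - 2*w) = w*(w + 3)^3*(w - 2)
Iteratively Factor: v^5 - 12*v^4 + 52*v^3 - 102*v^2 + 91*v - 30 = (v - 5)*(v^4 - 7*v^3 + 17*v^2 - 17*v + 6) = (v - 5)*(v - 1)*(v^3 - 6*v^2 + 11*v - 6) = (v - 5)*(v - 3)*(v - 1)*(v^2 - 3*v + 2) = (v - 5)*(v - 3)*(v - 2)*(v - 1)*(v - 1)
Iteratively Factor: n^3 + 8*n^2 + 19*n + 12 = (n + 1)*(n^2 + 7*n + 12) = (n + 1)*(n + 4)*(n + 3)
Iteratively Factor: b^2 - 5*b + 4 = (b - 4)*(b - 1)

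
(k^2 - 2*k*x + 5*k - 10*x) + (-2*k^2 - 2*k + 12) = -k^2 - 2*k*x + 3*k - 10*x + 12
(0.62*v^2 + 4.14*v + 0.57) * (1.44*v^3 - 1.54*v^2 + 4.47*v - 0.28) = 0.8928*v^5 + 5.0068*v^4 - 2.7834*v^3 + 17.4544*v^2 + 1.3887*v - 0.1596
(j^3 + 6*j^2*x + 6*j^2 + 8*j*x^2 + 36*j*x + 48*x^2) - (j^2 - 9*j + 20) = j^3 + 6*j^2*x + 5*j^2 + 8*j*x^2 + 36*j*x + 9*j + 48*x^2 - 20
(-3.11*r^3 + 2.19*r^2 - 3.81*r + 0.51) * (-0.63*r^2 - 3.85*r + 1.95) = 1.9593*r^5 + 10.5938*r^4 - 12.0957*r^3 + 18.6177*r^2 - 9.393*r + 0.9945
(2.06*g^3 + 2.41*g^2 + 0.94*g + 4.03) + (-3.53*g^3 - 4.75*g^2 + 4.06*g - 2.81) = -1.47*g^3 - 2.34*g^2 + 5.0*g + 1.22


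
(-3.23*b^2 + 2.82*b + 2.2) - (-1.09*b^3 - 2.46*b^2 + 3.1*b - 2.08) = 1.09*b^3 - 0.77*b^2 - 0.28*b + 4.28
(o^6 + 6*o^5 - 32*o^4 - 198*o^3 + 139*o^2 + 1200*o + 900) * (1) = o^6 + 6*o^5 - 32*o^4 - 198*o^3 + 139*o^2 + 1200*o + 900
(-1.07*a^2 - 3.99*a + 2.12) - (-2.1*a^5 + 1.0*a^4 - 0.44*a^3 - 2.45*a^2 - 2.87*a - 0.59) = 2.1*a^5 - 1.0*a^4 + 0.44*a^3 + 1.38*a^2 - 1.12*a + 2.71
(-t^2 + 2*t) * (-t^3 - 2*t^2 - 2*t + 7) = t^5 - 2*t^3 - 11*t^2 + 14*t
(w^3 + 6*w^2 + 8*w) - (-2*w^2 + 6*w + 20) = w^3 + 8*w^2 + 2*w - 20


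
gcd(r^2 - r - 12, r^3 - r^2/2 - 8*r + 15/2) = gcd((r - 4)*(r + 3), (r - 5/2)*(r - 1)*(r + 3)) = r + 3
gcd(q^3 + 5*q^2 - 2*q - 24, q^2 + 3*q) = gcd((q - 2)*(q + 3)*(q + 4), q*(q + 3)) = q + 3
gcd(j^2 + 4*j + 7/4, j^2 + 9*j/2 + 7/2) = j + 7/2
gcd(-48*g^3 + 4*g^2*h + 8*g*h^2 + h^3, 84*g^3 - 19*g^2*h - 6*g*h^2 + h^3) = 4*g + h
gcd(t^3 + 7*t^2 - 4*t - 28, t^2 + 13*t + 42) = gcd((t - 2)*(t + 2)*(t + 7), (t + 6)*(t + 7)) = t + 7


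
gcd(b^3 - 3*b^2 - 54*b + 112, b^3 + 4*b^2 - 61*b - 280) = b^2 - b - 56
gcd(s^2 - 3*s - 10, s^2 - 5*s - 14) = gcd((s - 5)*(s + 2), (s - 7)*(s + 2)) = s + 2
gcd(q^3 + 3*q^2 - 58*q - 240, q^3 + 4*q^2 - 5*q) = q + 5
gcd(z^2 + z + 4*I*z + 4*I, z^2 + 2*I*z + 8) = z + 4*I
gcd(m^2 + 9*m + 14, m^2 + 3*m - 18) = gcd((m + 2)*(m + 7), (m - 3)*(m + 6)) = 1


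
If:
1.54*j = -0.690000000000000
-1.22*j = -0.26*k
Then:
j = -0.45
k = -2.10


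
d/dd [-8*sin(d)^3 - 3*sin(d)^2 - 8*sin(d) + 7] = 2*(-3*sin(d) + 6*cos(2*d) - 10)*cos(d)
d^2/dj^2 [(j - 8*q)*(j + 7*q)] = 2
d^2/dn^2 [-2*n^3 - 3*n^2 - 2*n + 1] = -12*n - 6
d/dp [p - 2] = 1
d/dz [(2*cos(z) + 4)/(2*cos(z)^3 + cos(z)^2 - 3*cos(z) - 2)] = 2*(-13*sin(z)^2 + 7*cos(z) + cos(3*z) + 9)*sin(z)/((2*sin(z)^2 + cos(z))^2*(cos(z) + 1)^2)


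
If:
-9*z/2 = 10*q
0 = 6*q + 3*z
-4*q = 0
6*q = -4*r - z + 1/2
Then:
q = 0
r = 1/8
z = 0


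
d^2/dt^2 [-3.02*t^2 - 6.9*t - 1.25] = -6.04000000000000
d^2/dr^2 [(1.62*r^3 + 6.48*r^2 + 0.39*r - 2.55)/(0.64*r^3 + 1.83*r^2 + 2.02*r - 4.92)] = (1.513728*r^6 - 11.607552*r^5 + 1.15545599999996*r^4 + 233.962158*r^3 + 197.177094*r^2 + 151.620012*r + 254.738496)/(0.262144*r^9 + 2.248704*r^8 + 8.912064*r^7 + 14.277735*r^6 - 6.445122*r^5 - 65.191824*r^4 - 54.404936*r^3 + 72.666432*r^2 + 146.690784*r - 119.095488)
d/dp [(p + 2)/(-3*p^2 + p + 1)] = (-3*p^2 + p + (p + 2)*(6*p - 1) + 1)/(-3*p^2 + p + 1)^2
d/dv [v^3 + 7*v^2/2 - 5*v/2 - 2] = 3*v^2 + 7*v - 5/2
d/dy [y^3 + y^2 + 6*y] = 3*y^2 + 2*y + 6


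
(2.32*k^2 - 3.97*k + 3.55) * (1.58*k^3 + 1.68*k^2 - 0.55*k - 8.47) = 3.6656*k^5 - 2.375*k^4 - 2.3366*k^3 - 11.5029*k^2 + 31.6734*k - 30.0685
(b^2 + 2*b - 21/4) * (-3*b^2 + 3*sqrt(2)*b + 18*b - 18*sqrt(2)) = -3*b^4 + 3*sqrt(2)*b^3 + 12*b^3 - 12*sqrt(2)*b^2 + 207*b^2/4 - 189*b/2 - 207*sqrt(2)*b/4 + 189*sqrt(2)/2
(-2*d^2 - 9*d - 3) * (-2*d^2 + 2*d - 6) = 4*d^4 + 14*d^3 + 48*d + 18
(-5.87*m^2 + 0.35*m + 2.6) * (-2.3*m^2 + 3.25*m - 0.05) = 13.501*m^4 - 19.8825*m^3 - 4.549*m^2 + 8.4325*m - 0.13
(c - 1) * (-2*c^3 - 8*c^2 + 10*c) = -2*c^4 - 6*c^3 + 18*c^2 - 10*c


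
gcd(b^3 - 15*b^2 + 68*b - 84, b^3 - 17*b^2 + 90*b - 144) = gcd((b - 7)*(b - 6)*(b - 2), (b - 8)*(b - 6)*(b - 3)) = b - 6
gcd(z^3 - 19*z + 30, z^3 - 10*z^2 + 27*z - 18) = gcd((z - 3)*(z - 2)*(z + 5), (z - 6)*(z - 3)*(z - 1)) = z - 3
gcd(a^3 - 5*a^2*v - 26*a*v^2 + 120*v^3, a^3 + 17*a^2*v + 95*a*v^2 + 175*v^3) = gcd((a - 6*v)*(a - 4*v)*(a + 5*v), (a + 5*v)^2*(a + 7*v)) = a + 5*v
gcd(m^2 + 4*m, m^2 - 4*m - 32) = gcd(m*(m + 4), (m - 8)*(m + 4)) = m + 4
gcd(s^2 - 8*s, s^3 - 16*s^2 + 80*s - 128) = s - 8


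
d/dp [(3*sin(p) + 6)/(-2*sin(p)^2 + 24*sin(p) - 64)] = 3*(sin(p)^2 + 4*sin(p) - 56)*cos(p)/(2*(sin(p)^2 - 12*sin(p) + 32)^2)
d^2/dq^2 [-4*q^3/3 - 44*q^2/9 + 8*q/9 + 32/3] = -8*q - 88/9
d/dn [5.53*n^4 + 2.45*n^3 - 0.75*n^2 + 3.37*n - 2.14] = 22.12*n^3 + 7.35*n^2 - 1.5*n + 3.37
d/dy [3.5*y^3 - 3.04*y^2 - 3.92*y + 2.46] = 10.5*y^2 - 6.08*y - 3.92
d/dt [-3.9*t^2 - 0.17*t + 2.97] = -7.8*t - 0.17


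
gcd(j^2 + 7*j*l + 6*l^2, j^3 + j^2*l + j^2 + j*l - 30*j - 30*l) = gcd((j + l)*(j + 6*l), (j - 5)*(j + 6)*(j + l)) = j + l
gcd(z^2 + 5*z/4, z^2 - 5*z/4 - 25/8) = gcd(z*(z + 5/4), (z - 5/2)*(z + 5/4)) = z + 5/4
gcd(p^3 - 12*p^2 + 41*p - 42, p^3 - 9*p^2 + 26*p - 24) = p^2 - 5*p + 6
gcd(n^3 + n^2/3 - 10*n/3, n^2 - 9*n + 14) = 1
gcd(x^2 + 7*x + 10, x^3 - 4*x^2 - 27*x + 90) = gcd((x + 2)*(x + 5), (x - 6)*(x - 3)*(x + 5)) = x + 5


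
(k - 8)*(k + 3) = k^2 - 5*k - 24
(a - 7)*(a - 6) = a^2 - 13*a + 42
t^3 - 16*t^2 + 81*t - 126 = (t - 7)*(t - 6)*(t - 3)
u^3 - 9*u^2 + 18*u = u*(u - 6)*(u - 3)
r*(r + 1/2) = r^2 + r/2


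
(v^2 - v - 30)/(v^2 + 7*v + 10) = (v - 6)/(v + 2)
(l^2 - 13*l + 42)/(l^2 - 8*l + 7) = (l - 6)/(l - 1)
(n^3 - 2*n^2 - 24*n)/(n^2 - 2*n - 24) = n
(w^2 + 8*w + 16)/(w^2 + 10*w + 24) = (w + 4)/(w + 6)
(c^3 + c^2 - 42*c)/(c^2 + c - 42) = c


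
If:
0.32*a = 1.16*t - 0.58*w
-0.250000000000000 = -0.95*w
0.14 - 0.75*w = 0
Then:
No Solution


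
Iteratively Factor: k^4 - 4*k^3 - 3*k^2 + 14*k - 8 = (k - 1)*(k^3 - 3*k^2 - 6*k + 8) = (k - 1)*(k + 2)*(k^2 - 5*k + 4) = (k - 1)^2*(k + 2)*(k - 4)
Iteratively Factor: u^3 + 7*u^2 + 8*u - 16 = (u + 4)*(u^2 + 3*u - 4) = (u - 1)*(u + 4)*(u + 4)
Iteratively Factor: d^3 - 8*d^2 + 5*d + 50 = (d - 5)*(d^2 - 3*d - 10) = (d - 5)*(d + 2)*(d - 5)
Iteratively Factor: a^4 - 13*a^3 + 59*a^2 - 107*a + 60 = (a - 4)*(a^3 - 9*a^2 + 23*a - 15) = (a - 4)*(a - 3)*(a^2 - 6*a + 5) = (a - 5)*(a - 4)*(a - 3)*(a - 1)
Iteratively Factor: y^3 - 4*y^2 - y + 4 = (y - 1)*(y^2 - 3*y - 4) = (y - 1)*(y + 1)*(y - 4)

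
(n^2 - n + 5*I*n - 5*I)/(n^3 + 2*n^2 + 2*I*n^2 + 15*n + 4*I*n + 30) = (n - 1)/(n^2 + n*(2 - 3*I) - 6*I)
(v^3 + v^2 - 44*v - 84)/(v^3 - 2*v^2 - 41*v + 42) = (v + 2)/(v - 1)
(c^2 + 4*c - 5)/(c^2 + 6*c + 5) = (c - 1)/(c + 1)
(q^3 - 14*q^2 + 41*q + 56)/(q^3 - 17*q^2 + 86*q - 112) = (q + 1)/(q - 2)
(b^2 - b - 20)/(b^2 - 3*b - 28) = (b - 5)/(b - 7)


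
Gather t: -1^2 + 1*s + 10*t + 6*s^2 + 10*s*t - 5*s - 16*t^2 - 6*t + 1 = 6*s^2 - 4*s - 16*t^2 + t*(10*s + 4)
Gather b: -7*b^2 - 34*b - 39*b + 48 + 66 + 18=-7*b^2 - 73*b + 132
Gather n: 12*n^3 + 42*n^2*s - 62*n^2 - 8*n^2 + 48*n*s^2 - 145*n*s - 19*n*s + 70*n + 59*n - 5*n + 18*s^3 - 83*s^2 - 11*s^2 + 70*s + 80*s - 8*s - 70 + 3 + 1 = 12*n^3 + n^2*(42*s - 70) + n*(48*s^2 - 164*s + 124) + 18*s^3 - 94*s^2 + 142*s - 66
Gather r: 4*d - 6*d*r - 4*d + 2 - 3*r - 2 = r*(-6*d - 3)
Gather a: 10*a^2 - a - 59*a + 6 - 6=10*a^2 - 60*a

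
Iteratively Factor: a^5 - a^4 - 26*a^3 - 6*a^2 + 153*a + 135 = (a + 1)*(a^4 - 2*a^3 - 24*a^2 + 18*a + 135) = (a + 1)*(a + 3)*(a^3 - 5*a^2 - 9*a + 45) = (a - 3)*(a + 1)*(a + 3)*(a^2 - 2*a - 15) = (a - 3)*(a + 1)*(a + 3)^2*(a - 5)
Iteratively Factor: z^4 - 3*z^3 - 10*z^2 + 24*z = (z)*(z^3 - 3*z^2 - 10*z + 24) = z*(z - 4)*(z^2 + z - 6) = z*(z - 4)*(z + 3)*(z - 2)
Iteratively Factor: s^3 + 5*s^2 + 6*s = (s + 2)*(s^2 + 3*s) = s*(s + 2)*(s + 3)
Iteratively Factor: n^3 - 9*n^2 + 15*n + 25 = (n - 5)*(n^2 - 4*n - 5) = (n - 5)*(n + 1)*(n - 5)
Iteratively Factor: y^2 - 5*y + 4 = (y - 4)*(y - 1)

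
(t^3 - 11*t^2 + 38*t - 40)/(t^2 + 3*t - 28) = (t^2 - 7*t + 10)/(t + 7)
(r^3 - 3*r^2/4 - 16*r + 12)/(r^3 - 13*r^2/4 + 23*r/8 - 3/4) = 2*(r^2 - 16)/(2*r^2 - 5*r + 2)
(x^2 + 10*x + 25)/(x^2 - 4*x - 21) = (x^2 + 10*x + 25)/(x^2 - 4*x - 21)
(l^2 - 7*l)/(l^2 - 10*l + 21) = l/(l - 3)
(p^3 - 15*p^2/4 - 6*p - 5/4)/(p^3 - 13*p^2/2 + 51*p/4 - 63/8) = 2*(4*p^3 - 15*p^2 - 24*p - 5)/(8*p^3 - 52*p^2 + 102*p - 63)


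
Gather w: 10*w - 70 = 10*w - 70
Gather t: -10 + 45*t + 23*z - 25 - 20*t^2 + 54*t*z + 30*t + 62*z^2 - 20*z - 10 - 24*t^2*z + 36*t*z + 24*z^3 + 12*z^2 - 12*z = t^2*(-24*z - 20) + t*(90*z + 75) + 24*z^3 + 74*z^2 - 9*z - 45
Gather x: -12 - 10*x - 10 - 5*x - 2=-15*x - 24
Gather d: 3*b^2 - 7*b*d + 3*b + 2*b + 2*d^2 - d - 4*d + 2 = 3*b^2 + 5*b + 2*d^2 + d*(-7*b - 5) + 2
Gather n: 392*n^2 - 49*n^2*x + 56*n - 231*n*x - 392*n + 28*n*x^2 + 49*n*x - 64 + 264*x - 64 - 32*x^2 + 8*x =n^2*(392 - 49*x) + n*(28*x^2 - 182*x - 336) - 32*x^2 + 272*x - 128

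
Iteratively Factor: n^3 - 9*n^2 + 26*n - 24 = (n - 3)*(n^2 - 6*n + 8) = (n - 4)*(n - 3)*(n - 2)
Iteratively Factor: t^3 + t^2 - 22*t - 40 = (t + 2)*(t^2 - t - 20) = (t - 5)*(t + 2)*(t + 4)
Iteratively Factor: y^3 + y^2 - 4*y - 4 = (y + 1)*(y^2 - 4) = (y - 2)*(y + 1)*(y + 2)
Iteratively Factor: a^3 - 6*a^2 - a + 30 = (a - 5)*(a^2 - a - 6) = (a - 5)*(a + 2)*(a - 3)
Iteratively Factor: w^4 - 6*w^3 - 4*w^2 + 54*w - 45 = (w + 3)*(w^3 - 9*w^2 + 23*w - 15) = (w - 3)*(w + 3)*(w^2 - 6*w + 5) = (w - 5)*(w - 3)*(w + 3)*(w - 1)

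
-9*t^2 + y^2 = (-3*t + y)*(3*t + y)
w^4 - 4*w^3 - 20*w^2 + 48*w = w*(w - 6)*(w - 2)*(w + 4)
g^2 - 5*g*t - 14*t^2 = (g - 7*t)*(g + 2*t)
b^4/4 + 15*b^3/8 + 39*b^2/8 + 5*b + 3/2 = (b/2 + 1)^2*(b + 1/2)*(b + 3)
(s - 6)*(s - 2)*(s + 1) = s^3 - 7*s^2 + 4*s + 12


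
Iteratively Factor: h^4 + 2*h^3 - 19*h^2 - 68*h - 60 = (h - 5)*(h^3 + 7*h^2 + 16*h + 12) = (h - 5)*(h + 2)*(h^2 + 5*h + 6) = (h - 5)*(h + 2)^2*(h + 3)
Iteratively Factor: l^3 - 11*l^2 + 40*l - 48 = (l - 4)*(l^2 - 7*l + 12) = (l - 4)^2*(l - 3)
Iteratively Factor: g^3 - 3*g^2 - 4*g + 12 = (g - 2)*(g^2 - g - 6) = (g - 2)*(g + 2)*(g - 3)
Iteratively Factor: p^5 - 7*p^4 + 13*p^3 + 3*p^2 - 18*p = (p - 3)*(p^4 - 4*p^3 + p^2 + 6*p) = p*(p - 3)*(p^3 - 4*p^2 + p + 6) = p*(p - 3)*(p + 1)*(p^2 - 5*p + 6) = p*(p - 3)^2*(p + 1)*(p - 2)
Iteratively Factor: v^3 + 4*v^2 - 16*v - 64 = (v - 4)*(v^2 + 8*v + 16) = (v - 4)*(v + 4)*(v + 4)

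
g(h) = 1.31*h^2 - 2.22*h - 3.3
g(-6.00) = 57.18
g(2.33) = -1.36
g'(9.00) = 21.36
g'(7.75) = 18.08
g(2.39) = -1.12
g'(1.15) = 0.79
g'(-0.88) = -4.53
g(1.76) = -3.15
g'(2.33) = 3.88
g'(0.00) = -2.22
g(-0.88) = -0.33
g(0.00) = -3.30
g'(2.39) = 4.04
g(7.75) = 58.18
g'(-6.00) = -17.94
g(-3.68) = 22.61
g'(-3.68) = -11.86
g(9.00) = 82.83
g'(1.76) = 2.39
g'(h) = 2.62*h - 2.22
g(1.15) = -4.12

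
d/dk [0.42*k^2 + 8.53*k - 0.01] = 0.84*k + 8.53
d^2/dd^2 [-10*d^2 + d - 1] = -20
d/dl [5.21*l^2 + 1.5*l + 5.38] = 10.42*l + 1.5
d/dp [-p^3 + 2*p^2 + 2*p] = -3*p^2 + 4*p + 2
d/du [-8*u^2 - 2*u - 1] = -16*u - 2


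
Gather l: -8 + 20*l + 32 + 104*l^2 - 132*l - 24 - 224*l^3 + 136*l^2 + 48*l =-224*l^3 + 240*l^2 - 64*l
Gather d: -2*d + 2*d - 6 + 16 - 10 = 0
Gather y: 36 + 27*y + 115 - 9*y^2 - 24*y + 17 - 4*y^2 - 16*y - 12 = -13*y^2 - 13*y + 156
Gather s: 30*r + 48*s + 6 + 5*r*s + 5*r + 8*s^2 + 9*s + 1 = 35*r + 8*s^2 + s*(5*r + 57) + 7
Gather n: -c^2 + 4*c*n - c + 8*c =-c^2 + 4*c*n + 7*c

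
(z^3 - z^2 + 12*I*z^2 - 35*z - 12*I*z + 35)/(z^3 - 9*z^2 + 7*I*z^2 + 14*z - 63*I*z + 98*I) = (z^2 + z*(-1 + 5*I) - 5*I)/(z^2 - 9*z + 14)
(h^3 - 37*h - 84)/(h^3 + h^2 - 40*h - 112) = (h + 3)/(h + 4)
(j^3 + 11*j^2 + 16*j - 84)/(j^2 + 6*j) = j + 5 - 14/j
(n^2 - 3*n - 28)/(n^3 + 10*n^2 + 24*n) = (n - 7)/(n*(n + 6))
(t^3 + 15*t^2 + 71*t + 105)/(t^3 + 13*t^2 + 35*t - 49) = (t^2 + 8*t + 15)/(t^2 + 6*t - 7)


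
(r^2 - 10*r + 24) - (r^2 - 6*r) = 24 - 4*r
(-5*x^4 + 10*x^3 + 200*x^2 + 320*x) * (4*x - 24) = -20*x^5 + 160*x^4 + 560*x^3 - 3520*x^2 - 7680*x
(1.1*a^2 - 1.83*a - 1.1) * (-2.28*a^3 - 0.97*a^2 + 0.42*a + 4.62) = -2.508*a^5 + 3.1054*a^4 + 4.7451*a^3 + 5.3804*a^2 - 8.9166*a - 5.082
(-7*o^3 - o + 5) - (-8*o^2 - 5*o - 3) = -7*o^3 + 8*o^2 + 4*o + 8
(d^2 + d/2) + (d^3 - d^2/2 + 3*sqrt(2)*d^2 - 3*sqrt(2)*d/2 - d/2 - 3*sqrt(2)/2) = d^3 + d^2/2 + 3*sqrt(2)*d^2 - 3*sqrt(2)*d/2 - 3*sqrt(2)/2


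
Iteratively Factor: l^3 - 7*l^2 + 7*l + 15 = (l + 1)*(l^2 - 8*l + 15) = (l - 5)*(l + 1)*(l - 3)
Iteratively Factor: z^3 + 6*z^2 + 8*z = (z)*(z^2 + 6*z + 8) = z*(z + 4)*(z + 2)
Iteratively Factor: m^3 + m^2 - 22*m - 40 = (m - 5)*(m^2 + 6*m + 8) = (m - 5)*(m + 2)*(m + 4)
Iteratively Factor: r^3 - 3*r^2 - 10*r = (r)*(r^2 - 3*r - 10) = r*(r + 2)*(r - 5)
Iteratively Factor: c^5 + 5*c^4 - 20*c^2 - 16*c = (c)*(c^4 + 5*c^3 - 20*c - 16) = c*(c + 2)*(c^3 + 3*c^2 - 6*c - 8) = c*(c + 2)*(c + 4)*(c^2 - c - 2) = c*(c + 1)*(c + 2)*(c + 4)*(c - 2)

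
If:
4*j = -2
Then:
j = -1/2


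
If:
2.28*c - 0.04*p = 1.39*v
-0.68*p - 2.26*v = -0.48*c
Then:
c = 0.558254963427377*v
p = -2.9294670846395*v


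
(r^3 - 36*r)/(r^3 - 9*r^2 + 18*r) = (r + 6)/(r - 3)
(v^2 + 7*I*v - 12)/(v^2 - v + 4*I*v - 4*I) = (v + 3*I)/(v - 1)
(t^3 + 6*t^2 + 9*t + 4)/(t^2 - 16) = (t^2 + 2*t + 1)/(t - 4)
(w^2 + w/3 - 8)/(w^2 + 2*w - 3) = (w - 8/3)/(w - 1)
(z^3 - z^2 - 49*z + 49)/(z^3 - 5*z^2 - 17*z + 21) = (z + 7)/(z + 3)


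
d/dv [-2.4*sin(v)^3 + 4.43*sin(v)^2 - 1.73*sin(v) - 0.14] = (-7.2*sin(v)^2 + 8.86*sin(v) - 1.73)*cos(v)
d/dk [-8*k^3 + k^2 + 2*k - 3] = -24*k^2 + 2*k + 2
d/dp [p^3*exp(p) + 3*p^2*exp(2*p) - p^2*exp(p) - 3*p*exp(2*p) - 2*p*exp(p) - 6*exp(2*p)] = (p^3 + 6*p^2*exp(p) + 2*p^2 - 4*p - 15*exp(p) - 2)*exp(p)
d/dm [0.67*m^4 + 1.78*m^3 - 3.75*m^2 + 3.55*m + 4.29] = 2.68*m^3 + 5.34*m^2 - 7.5*m + 3.55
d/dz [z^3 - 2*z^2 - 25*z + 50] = 3*z^2 - 4*z - 25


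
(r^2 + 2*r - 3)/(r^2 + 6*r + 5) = (r^2 + 2*r - 3)/(r^2 + 6*r + 5)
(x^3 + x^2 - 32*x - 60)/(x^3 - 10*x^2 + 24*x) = (x^2 + 7*x + 10)/(x*(x - 4))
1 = 1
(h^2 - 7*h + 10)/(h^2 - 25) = (h - 2)/(h + 5)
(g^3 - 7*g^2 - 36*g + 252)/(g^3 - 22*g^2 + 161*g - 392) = (g^2 - 36)/(g^2 - 15*g + 56)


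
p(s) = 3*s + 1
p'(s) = 3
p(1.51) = 5.53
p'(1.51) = 3.00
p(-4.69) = -13.07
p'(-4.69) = 3.00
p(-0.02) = 0.94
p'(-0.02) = 3.00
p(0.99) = 3.97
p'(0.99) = 3.00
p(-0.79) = -1.37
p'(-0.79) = 3.00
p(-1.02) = -2.06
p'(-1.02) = 3.00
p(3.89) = 12.67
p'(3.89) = 3.00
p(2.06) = 7.18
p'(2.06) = 3.00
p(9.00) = 28.00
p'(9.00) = 3.00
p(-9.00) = -26.00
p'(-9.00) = 3.00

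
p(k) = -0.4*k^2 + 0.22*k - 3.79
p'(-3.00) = 2.62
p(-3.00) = -8.05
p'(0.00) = 0.22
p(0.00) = -3.79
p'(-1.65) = 1.54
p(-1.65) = -5.24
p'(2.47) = -1.76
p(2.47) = -5.69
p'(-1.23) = 1.20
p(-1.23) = -4.67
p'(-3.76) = 3.23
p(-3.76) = -10.27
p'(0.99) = -0.57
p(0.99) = -3.96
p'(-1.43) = 1.36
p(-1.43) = -4.92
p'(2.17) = -1.52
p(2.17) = -5.20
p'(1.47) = -0.96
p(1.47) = -4.33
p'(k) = 0.22 - 0.8*k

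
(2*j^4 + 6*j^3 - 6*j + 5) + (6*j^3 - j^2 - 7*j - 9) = 2*j^4 + 12*j^3 - j^2 - 13*j - 4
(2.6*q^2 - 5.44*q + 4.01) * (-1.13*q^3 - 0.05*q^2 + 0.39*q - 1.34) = -2.938*q^5 + 6.0172*q^4 - 3.2453*q^3 - 5.8061*q^2 + 8.8535*q - 5.3734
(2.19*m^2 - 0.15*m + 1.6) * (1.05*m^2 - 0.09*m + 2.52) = 2.2995*m^4 - 0.3546*m^3 + 7.2123*m^2 - 0.522*m + 4.032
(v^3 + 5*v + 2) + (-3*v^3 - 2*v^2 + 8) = -2*v^3 - 2*v^2 + 5*v + 10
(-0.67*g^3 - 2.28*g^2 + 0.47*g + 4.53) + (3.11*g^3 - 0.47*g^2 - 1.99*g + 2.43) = 2.44*g^3 - 2.75*g^2 - 1.52*g + 6.96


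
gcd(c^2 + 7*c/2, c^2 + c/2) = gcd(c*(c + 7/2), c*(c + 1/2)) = c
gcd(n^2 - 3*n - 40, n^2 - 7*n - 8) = n - 8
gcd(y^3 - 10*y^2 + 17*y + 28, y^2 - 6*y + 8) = y - 4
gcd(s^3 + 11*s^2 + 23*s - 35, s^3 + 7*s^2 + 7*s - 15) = s^2 + 4*s - 5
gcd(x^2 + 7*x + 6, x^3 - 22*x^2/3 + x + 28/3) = x + 1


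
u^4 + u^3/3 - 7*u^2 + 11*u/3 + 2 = (u - 2)*(u - 1)*(u + 1/3)*(u + 3)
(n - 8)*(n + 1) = n^2 - 7*n - 8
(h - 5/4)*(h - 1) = h^2 - 9*h/4 + 5/4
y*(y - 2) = y^2 - 2*y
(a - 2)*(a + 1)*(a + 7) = a^3 + 6*a^2 - 9*a - 14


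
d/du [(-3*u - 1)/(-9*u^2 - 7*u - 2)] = (27*u^2 + 21*u - (3*u + 1)*(18*u + 7) + 6)/(9*u^2 + 7*u + 2)^2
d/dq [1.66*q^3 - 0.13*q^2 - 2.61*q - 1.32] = 4.98*q^2 - 0.26*q - 2.61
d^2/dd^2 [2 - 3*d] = 0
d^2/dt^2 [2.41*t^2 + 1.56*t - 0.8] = 4.82000000000000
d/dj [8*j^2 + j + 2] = 16*j + 1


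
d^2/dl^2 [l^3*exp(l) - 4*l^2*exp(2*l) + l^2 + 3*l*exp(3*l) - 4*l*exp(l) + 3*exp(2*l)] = l^3*exp(l) - 16*l^2*exp(2*l) + 6*l^2*exp(l) + 27*l*exp(3*l) - 32*l*exp(2*l) + 2*l*exp(l) + 18*exp(3*l) + 4*exp(2*l) - 8*exp(l) + 2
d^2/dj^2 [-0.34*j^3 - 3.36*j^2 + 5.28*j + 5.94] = -2.04*j - 6.72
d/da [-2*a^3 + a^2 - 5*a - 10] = -6*a^2 + 2*a - 5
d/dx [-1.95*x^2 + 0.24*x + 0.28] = 0.24 - 3.9*x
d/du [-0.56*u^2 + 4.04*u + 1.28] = 4.04 - 1.12*u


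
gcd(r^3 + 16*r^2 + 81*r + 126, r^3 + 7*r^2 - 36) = r^2 + 9*r + 18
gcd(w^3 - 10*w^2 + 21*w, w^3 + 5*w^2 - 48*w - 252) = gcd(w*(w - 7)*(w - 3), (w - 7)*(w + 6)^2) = w - 7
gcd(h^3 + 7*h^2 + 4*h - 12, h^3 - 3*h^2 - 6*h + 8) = h^2 + h - 2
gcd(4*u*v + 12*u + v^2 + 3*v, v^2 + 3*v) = v + 3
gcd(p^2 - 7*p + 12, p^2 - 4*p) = p - 4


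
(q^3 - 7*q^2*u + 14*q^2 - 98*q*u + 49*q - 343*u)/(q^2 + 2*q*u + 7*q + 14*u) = (q^2 - 7*q*u + 7*q - 49*u)/(q + 2*u)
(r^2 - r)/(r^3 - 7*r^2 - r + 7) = r/(r^2 - 6*r - 7)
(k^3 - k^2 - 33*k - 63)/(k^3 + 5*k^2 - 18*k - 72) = (k^2 - 4*k - 21)/(k^2 + 2*k - 24)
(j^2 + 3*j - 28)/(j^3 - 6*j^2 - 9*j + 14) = (j^2 + 3*j - 28)/(j^3 - 6*j^2 - 9*j + 14)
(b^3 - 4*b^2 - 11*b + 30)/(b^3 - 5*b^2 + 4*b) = (b^3 - 4*b^2 - 11*b + 30)/(b*(b^2 - 5*b + 4))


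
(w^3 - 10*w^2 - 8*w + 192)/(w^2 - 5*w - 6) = (w^2 - 4*w - 32)/(w + 1)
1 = 1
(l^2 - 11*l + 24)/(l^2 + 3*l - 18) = (l - 8)/(l + 6)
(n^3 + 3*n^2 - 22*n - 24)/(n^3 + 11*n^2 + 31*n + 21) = (n^2 + 2*n - 24)/(n^2 + 10*n + 21)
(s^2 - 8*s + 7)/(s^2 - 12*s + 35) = (s - 1)/(s - 5)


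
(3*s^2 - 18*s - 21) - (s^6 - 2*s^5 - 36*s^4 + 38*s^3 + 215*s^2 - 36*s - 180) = -s^6 + 2*s^5 + 36*s^4 - 38*s^3 - 212*s^2 + 18*s + 159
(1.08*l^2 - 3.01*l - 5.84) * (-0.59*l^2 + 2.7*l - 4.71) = -0.6372*l^4 + 4.6919*l^3 - 9.7682*l^2 - 1.5909*l + 27.5064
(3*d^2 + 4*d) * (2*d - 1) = 6*d^3 + 5*d^2 - 4*d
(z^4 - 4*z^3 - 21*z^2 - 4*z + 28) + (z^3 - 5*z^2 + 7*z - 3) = z^4 - 3*z^3 - 26*z^2 + 3*z + 25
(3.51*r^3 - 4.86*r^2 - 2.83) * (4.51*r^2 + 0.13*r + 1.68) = 15.8301*r^5 - 21.4623*r^4 + 5.265*r^3 - 20.9281*r^2 - 0.3679*r - 4.7544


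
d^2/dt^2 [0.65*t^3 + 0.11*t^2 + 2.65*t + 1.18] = 3.9*t + 0.22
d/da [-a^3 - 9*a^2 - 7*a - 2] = -3*a^2 - 18*a - 7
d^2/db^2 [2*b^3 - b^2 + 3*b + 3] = 12*b - 2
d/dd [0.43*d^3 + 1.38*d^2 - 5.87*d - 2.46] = 1.29*d^2 + 2.76*d - 5.87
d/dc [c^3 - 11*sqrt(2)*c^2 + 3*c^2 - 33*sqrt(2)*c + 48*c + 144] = 3*c^2 - 22*sqrt(2)*c + 6*c - 33*sqrt(2) + 48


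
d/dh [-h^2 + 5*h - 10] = 5 - 2*h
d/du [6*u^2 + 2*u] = 12*u + 2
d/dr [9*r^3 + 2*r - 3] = 27*r^2 + 2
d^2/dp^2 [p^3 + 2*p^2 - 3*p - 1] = 6*p + 4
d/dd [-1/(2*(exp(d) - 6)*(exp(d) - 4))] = (exp(d) - 5)*exp(d)/((exp(d) - 6)^2*(exp(d) - 4)^2)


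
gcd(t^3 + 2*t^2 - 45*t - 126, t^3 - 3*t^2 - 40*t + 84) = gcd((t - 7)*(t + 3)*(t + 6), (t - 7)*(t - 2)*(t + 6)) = t^2 - t - 42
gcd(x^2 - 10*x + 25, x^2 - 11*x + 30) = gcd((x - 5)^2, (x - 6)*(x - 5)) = x - 5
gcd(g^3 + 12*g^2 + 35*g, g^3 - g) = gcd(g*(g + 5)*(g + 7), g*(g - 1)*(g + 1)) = g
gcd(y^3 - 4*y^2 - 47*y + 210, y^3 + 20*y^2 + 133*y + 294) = y + 7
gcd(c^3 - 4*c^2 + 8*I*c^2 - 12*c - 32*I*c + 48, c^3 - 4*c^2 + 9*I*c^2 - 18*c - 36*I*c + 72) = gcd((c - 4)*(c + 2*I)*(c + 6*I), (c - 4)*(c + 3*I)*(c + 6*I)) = c^2 + c*(-4 + 6*I) - 24*I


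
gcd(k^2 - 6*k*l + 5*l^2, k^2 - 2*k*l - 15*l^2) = k - 5*l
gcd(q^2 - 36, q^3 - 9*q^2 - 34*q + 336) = q + 6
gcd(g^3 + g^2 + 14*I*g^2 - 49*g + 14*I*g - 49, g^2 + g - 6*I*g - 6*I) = g + 1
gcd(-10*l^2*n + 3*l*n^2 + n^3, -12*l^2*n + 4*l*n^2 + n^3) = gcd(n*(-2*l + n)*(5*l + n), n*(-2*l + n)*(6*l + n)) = 2*l*n - n^2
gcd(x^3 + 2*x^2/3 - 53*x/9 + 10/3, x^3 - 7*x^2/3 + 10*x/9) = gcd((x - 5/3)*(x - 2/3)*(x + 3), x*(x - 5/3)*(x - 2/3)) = x^2 - 7*x/3 + 10/9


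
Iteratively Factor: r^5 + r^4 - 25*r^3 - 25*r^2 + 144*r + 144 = (r + 1)*(r^4 - 25*r^2 + 144) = (r - 3)*(r + 1)*(r^3 + 3*r^2 - 16*r - 48) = (r - 3)*(r + 1)*(r + 4)*(r^2 - r - 12) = (r - 4)*(r - 3)*(r + 1)*(r + 4)*(r + 3)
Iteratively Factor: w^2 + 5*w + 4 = (w + 1)*(w + 4)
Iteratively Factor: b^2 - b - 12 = (b + 3)*(b - 4)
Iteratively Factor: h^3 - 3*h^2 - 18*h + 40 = (h - 2)*(h^2 - h - 20) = (h - 2)*(h + 4)*(h - 5)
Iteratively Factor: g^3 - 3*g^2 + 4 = (g - 2)*(g^2 - g - 2) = (g - 2)^2*(g + 1)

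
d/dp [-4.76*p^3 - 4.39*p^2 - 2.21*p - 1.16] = -14.28*p^2 - 8.78*p - 2.21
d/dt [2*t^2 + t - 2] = 4*t + 1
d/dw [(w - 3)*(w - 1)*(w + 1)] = 3*w^2 - 6*w - 1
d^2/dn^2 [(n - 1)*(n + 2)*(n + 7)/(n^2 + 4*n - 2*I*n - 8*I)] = (n^3*(-30 + 16*I) + n^2*(-180 + 192*I) + n*(-720 + 408*I) - 1200 + 544*I)/(n^6 + n^5*(12 - 6*I) + n^4*(36 - 72*I) + n^3*(-80 - 280*I) + n^2*(-576 - 288*I) + n*(-768 + 384*I) + 512*I)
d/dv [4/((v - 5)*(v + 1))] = 8*(2 - v)/(v^4 - 8*v^3 + 6*v^2 + 40*v + 25)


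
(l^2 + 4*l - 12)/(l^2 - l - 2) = (l + 6)/(l + 1)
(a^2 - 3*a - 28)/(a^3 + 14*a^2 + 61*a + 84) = (a - 7)/(a^2 + 10*a + 21)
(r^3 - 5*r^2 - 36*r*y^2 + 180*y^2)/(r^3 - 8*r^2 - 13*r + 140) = (r^2 - 36*y^2)/(r^2 - 3*r - 28)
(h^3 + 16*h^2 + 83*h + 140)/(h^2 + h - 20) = (h^2 + 11*h + 28)/(h - 4)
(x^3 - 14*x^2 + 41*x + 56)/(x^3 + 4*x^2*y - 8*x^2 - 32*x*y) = (x^2 - 6*x - 7)/(x*(x + 4*y))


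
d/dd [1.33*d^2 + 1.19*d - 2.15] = 2.66*d + 1.19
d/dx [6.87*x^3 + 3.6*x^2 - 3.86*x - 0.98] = 20.61*x^2 + 7.2*x - 3.86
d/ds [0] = 0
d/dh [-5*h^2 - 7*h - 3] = -10*h - 7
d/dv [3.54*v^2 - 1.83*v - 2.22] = 7.08*v - 1.83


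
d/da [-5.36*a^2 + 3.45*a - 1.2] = 3.45 - 10.72*a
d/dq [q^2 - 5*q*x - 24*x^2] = 2*q - 5*x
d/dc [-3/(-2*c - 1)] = -6/(2*c + 1)^2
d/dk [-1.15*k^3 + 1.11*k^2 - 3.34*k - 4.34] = -3.45*k^2 + 2.22*k - 3.34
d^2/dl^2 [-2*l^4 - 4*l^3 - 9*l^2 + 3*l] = -24*l^2 - 24*l - 18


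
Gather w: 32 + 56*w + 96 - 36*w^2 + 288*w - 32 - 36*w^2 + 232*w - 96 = -72*w^2 + 576*w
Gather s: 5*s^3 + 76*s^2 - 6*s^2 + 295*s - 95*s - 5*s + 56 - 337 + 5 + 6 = 5*s^3 + 70*s^2 + 195*s - 270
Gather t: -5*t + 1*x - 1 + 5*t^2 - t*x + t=5*t^2 + t*(-x - 4) + x - 1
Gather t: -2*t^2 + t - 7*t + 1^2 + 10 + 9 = -2*t^2 - 6*t + 20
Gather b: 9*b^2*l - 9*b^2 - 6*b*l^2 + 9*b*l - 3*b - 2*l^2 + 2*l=b^2*(9*l - 9) + b*(-6*l^2 + 9*l - 3) - 2*l^2 + 2*l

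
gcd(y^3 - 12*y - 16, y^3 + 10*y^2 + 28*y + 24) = y^2 + 4*y + 4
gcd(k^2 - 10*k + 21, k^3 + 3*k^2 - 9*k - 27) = k - 3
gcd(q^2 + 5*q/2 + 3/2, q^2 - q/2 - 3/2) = q + 1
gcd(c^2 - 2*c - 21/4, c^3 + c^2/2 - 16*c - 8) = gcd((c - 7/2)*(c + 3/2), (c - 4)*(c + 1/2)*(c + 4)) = 1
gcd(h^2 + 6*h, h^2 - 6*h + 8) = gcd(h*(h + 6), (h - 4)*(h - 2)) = 1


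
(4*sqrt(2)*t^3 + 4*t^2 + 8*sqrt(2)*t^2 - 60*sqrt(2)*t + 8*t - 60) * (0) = 0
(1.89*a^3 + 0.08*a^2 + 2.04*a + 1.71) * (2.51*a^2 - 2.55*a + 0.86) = 4.7439*a^5 - 4.6187*a^4 + 6.5418*a^3 - 0.8411*a^2 - 2.6061*a + 1.4706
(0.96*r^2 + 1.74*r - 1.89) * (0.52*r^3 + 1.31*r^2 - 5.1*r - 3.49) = 0.4992*r^5 + 2.1624*r^4 - 3.5994*r^3 - 14.7003*r^2 + 3.5664*r + 6.5961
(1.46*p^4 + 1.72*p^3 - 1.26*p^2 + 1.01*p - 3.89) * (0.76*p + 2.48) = 1.1096*p^5 + 4.928*p^4 + 3.308*p^3 - 2.3572*p^2 - 0.4516*p - 9.6472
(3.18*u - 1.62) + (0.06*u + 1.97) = 3.24*u + 0.35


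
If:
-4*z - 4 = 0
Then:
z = -1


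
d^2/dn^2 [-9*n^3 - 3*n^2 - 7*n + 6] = -54*n - 6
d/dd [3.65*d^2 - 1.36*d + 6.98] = 7.3*d - 1.36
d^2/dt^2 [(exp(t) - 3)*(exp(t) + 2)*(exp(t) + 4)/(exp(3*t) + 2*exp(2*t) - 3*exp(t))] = (exp(6*t) - 30*exp(5*t) - 240*exp(4*t) - 634*exp(3*t) - 273*exp(2*t) + 432*exp(t) - 216)*exp(-t)/(exp(6*t) + 6*exp(5*t) + 3*exp(4*t) - 28*exp(3*t) - 9*exp(2*t) + 54*exp(t) - 27)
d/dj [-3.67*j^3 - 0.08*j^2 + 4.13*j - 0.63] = -11.01*j^2 - 0.16*j + 4.13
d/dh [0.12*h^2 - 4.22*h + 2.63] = 0.24*h - 4.22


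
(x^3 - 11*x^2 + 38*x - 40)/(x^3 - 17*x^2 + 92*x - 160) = (x - 2)/(x - 8)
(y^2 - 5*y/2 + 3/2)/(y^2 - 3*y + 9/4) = 2*(y - 1)/(2*y - 3)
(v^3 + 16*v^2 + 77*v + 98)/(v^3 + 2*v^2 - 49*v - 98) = (v + 7)/(v - 7)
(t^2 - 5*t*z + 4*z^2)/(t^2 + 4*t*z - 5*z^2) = (t - 4*z)/(t + 5*z)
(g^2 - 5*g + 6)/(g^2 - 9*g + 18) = (g - 2)/(g - 6)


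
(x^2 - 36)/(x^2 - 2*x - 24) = (x + 6)/(x + 4)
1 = 1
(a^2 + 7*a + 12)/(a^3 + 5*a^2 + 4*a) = (a + 3)/(a*(a + 1))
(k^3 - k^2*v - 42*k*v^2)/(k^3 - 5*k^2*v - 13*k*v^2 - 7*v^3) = k*(k + 6*v)/(k^2 + 2*k*v + v^2)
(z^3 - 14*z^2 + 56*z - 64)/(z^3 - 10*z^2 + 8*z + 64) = (z - 2)/(z + 2)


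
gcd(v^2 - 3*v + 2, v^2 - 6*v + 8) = v - 2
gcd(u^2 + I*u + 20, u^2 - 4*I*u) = u - 4*I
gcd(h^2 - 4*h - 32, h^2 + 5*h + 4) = h + 4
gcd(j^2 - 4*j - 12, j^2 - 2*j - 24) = j - 6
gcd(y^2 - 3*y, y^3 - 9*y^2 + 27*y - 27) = y - 3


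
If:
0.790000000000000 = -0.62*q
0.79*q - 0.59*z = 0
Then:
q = -1.27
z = -1.71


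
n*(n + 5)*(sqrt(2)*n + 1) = sqrt(2)*n^3 + n^2 + 5*sqrt(2)*n^2 + 5*n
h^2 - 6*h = h*(h - 6)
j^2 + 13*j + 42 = (j + 6)*(j + 7)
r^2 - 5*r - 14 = (r - 7)*(r + 2)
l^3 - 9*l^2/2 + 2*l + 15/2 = (l - 3)*(l - 5/2)*(l + 1)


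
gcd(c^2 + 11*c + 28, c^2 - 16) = c + 4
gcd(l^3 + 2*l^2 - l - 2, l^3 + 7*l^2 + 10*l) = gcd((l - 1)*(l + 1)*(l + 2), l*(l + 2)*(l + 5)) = l + 2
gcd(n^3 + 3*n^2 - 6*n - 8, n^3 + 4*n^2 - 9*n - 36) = n + 4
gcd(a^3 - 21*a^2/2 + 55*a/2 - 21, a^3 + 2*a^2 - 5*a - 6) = a - 2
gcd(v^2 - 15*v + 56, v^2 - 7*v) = v - 7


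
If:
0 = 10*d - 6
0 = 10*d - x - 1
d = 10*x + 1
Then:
No Solution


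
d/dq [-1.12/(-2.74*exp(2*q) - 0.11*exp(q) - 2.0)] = (-6.1376*exp(q) - 0.1232)*exp(q)/(2.74*exp(2*q) + 0.11*exp(q) + 2.0)^2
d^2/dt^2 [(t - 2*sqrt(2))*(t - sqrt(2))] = 2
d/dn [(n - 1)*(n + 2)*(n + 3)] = 3*n^2 + 8*n + 1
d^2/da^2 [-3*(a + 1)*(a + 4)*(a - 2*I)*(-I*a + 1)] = 36*I*a^2 + a*(18 + 90*I) + 30 + 36*I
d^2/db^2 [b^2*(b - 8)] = 6*b - 16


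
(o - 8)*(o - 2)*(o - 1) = o^3 - 11*o^2 + 26*o - 16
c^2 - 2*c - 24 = (c - 6)*(c + 4)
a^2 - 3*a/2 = a*(a - 3/2)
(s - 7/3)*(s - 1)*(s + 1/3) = s^3 - 3*s^2 + 11*s/9 + 7/9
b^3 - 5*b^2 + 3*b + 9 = (b - 3)^2*(b + 1)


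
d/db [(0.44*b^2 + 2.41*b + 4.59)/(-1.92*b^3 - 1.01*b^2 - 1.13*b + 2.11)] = (0.8448*b^4 + 9.2544*b^3 + 28.3753*b^2 + 11.1286*b + 10.2718)/(3.6864*b^6 + 3.8784*b^5 + 5.3593*b^4 - 5.8198*b^3 - 2.9853*b^2 - 4.7686*b + 4.4521)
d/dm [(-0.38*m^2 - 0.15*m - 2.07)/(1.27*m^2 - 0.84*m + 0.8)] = (0.5097*m^2 + 4.6498*m - 1.8588)/(1.6129*m^4 - 2.1336*m^3 + 2.7376*m^2 - 1.344*m + 0.64)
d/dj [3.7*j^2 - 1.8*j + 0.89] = 7.4*j - 1.8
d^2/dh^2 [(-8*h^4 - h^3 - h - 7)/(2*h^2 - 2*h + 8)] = (-8*h^6 + 24*h^5 - 120*h^4 + 258*h^3 - 777*h^2 - 15*h + 17)/(h^6 - 3*h^5 + 15*h^4 - 25*h^3 + 60*h^2 - 48*h + 64)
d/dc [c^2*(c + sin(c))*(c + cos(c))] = c*(sqrt(2)*c^2*cos(c + pi/4) + 4*c^2 + 3*sqrt(2)*c*sin(c + pi/4) + c*cos(2*c) + sin(2*c))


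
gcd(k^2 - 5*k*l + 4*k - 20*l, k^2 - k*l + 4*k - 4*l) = k + 4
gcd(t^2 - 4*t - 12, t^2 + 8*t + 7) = 1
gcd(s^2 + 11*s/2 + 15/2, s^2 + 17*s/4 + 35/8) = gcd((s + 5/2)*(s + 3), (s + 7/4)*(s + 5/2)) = s + 5/2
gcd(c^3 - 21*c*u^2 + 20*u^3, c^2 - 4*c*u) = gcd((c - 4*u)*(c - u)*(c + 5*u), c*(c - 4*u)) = -c + 4*u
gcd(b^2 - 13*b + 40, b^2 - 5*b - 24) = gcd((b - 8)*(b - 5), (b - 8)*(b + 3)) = b - 8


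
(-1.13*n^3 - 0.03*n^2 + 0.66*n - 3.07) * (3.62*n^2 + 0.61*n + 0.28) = -4.0906*n^5 - 0.7979*n^4 + 2.0545*n^3 - 10.7192*n^2 - 1.6879*n - 0.8596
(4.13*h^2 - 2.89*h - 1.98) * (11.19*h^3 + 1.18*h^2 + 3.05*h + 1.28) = 46.2147*h^5 - 27.4657*h^4 - 12.9699*h^3 - 5.8645*h^2 - 9.7382*h - 2.5344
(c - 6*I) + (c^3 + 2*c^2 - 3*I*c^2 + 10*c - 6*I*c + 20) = c^3 + 2*c^2 - 3*I*c^2 + 11*c - 6*I*c + 20 - 6*I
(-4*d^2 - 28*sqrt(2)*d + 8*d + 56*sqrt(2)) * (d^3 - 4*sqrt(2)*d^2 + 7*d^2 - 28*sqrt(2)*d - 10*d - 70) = -4*d^5 - 20*d^4 - 12*sqrt(2)*d^4 - 60*sqrt(2)*d^3 + 320*d^3 + 448*sqrt(2)*d^2 + 1320*d^2 - 3696*d + 1400*sqrt(2)*d - 3920*sqrt(2)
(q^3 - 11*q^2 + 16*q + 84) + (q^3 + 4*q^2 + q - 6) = 2*q^3 - 7*q^2 + 17*q + 78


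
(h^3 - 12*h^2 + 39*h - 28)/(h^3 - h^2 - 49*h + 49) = (h - 4)/(h + 7)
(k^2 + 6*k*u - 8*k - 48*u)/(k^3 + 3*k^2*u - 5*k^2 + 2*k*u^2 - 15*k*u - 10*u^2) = (k^2 + 6*k*u - 8*k - 48*u)/(k^3 + 3*k^2*u - 5*k^2 + 2*k*u^2 - 15*k*u - 10*u^2)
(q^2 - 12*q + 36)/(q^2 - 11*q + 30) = (q - 6)/(q - 5)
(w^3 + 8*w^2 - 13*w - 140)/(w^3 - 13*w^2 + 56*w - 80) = (w^2 + 12*w + 35)/(w^2 - 9*w + 20)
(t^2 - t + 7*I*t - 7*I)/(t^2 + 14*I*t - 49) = (t - 1)/(t + 7*I)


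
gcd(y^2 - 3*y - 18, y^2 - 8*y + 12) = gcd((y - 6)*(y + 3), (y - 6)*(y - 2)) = y - 6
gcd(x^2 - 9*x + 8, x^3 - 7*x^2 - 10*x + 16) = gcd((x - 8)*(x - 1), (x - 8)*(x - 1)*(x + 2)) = x^2 - 9*x + 8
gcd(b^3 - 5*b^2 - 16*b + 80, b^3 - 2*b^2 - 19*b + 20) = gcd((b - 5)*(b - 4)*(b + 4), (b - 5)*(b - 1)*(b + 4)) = b^2 - b - 20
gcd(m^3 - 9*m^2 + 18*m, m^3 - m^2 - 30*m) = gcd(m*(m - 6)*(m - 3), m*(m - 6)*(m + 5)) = m^2 - 6*m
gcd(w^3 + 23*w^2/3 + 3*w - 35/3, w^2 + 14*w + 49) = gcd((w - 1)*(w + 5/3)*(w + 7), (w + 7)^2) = w + 7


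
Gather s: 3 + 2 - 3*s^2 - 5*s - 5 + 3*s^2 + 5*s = 0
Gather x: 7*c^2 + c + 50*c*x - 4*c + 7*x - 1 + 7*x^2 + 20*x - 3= 7*c^2 - 3*c + 7*x^2 + x*(50*c + 27) - 4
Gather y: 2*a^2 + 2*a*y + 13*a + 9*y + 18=2*a^2 + 13*a + y*(2*a + 9) + 18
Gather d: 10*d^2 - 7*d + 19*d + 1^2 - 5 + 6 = 10*d^2 + 12*d + 2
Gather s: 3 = 3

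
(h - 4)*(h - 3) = h^2 - 7*h + 12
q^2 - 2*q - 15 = (q - 5)*(q + 3)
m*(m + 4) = m^2 + 4*m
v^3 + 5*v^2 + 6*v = v*(v + 2)*(v + 3)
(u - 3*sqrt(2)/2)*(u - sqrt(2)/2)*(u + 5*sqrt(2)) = u^3 + 3*sqrt(2)*u^2 - 37*u/2 + 15*sqrt(2)/2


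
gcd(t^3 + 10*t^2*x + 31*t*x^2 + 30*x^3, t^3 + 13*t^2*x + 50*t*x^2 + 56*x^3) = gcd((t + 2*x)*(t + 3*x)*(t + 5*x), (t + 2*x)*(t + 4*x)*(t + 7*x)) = t + 2*x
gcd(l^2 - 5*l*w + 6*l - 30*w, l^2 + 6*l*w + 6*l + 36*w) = l + 6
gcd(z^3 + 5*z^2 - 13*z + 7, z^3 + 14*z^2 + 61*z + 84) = z + 7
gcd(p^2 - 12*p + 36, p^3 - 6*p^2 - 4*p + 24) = p - 6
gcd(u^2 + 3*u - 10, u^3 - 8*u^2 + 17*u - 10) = u - 2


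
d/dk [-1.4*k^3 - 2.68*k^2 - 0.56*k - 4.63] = -4.2*k^2 - 5.36*k - 0.56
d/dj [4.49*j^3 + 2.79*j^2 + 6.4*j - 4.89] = 13.47*j^2 + 5.58*j + 6.4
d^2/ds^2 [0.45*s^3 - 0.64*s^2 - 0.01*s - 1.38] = 2.7*s - 1.28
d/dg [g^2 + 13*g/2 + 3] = 2*g + 13/2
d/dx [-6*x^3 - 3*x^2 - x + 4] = -18*x^2 - 6*x - 1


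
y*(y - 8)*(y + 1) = y^3 - 7*y^2 - 8*y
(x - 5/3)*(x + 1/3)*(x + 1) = x^3 - x^2/3 - 17*x/9 - 5/9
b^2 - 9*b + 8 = (b - 8)*(b - 1)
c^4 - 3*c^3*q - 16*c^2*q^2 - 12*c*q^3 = c*(c - 6*q)*(c + q)*(c + 2*q)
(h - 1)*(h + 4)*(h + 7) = h^3 + 10*h^2 + 17*h - 28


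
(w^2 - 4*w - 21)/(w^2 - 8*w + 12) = (w^2 - 4*w - 21)/(w^2 - 8*w + 12)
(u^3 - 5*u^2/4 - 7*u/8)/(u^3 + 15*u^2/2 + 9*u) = (8*u^2 - 10*u - 7)/(4*(2*u^2 + 15*u + 18))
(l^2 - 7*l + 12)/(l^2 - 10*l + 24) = (l - 3)/(l - 6)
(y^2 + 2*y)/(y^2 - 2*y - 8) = y/(y - 4)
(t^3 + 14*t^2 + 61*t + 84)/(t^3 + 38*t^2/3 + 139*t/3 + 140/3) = 3*(t + 3)/(3*t + 5)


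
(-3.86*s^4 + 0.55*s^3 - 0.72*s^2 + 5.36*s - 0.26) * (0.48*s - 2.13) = -1.8528*s^5 + 8.4858*s^4 - 1.5171*s^3 + 4.1064*s^2 - 11.5416*s + 0.5538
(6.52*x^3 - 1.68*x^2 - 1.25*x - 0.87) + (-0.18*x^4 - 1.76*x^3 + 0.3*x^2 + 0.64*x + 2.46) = -0.18*x^4 + 4.76*x^3 - 1.38*x^2 - 0.61*x + 1.59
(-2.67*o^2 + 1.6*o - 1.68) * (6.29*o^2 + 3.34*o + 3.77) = -16.7943*o^4 + 1.1462*o^3 - 15.2891*o^2 + 0.420800000000001*o - 6.3336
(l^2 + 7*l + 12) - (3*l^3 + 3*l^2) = -3*l^3 - 2*l^2 + 7*l + 12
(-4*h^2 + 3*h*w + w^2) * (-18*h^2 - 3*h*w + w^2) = 72*h^4 - 42*h^3*w - 31*h^2*w^2 + w^4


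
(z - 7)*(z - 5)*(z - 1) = z^3 - 13*z^2 + 47*z - 35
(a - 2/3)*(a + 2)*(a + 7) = a^3 + 25*a^2/3 + 8*a - 28/3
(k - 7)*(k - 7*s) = k^2 - 7*k*s - 7*k + 49*s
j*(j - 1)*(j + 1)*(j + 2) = j^4 + 2*j^3 - j^2 - 2*j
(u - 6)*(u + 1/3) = u^2 - 17*u/3 - 2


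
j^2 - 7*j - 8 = (j - 8)*(j + 1)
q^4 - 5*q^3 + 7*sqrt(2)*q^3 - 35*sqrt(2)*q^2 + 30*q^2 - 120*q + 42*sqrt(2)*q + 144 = (q - 3)*(q - 2)*(q + 3*sqrt(2))*(q + 4*sqrt(2))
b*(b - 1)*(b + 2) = b^3 + b^2 - 2*b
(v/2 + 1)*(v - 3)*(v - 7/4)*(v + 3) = v^4/2 + v^3/8 - 25*v^2/4 - 9*v/8 + 63/4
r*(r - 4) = r^2 - 4*r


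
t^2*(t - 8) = t^3 - 8*t^2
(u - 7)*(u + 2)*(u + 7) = u^3 + 2*u^2 - 49*u - 98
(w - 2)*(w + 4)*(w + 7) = w^3 + 9*w^2 + 6*w - 56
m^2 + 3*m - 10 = (m - 2)*(m + 5)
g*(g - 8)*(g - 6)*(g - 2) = g^4 - 16*g^3 + 76*g^2 - 96*g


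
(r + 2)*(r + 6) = r^2 + 8*r + 12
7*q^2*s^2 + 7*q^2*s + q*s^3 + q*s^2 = s*(7*q + s)*(q*s + q)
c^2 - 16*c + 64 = (c - 8)^2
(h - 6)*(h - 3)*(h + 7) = h^3 - 2*h^2 - 45*h + 126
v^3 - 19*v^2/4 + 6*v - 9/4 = (v - 3)*(v - 1)*(v - 3/4)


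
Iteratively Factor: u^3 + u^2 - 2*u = (u)*(u^2 + u - 2) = u*(u - 1)*(u + 2)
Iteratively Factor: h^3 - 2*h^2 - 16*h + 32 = (h - 4)*(h^2 + 2*h - 8) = (h - 4)*(h - 2)*(h + 4)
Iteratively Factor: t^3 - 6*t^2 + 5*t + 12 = (t - 4)*(t^2 - 2*t - 3) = (t - 4)*(t + 1)*(t - 3)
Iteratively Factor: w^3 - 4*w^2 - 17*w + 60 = (w + 4)*(w^2 - 8*w + 15) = (w - 5)*(w + 4)*(w - 3)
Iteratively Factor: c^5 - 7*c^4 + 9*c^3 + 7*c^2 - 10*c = (c + 1)*(c^4 - 8*c^3 + 17*c^2 - 10*c) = (c - 2)*(c + 1)*(c^3 - 6*c^2 + 5*c) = (c - 2)*(c - 1)*(c + 1)*(c^2 - 5*c) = c*(c - 2)*(c - 1)*(c + 1)*(c - 5)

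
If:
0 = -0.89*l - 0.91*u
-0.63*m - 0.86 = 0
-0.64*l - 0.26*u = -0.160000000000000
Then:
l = 0.41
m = -1.37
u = -0.41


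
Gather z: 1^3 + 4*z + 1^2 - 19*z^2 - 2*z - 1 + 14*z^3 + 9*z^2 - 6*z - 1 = 14*z^3 - 10*z^2 - 4*z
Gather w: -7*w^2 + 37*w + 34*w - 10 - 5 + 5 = -7*w^2 + 71*w - 10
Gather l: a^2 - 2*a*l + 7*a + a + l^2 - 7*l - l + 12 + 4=a^2 + 8*a + l^2 + l*(-2*a - 8) + 16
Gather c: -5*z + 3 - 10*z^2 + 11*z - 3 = -10*z^2 + 6*z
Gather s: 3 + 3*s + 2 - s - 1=2*s + 4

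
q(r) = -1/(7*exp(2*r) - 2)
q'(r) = 14*exp(2*r)/(7*exp(2*r) - 2)^2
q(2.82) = -0.00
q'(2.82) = 0.00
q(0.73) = -0.04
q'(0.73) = 0.08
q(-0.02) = -0.21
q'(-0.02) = 0.60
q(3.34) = -0.00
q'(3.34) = 0.00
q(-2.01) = 0.53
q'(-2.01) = 0.07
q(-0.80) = 1.70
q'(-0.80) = 8.21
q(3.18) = -0.00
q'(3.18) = 0.00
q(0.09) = -0.16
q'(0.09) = 0.41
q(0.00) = -0.20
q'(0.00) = 0.56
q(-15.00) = 0.50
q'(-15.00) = 0.00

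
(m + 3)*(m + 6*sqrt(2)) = m^2 + 3*m + 6*sqrt(2)*m + 18*sqrt(2)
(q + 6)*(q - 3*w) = q^2 - 3*q*w + 6*q - 18*w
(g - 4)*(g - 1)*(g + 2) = g^3 - 3*g^2 - 6*g + 8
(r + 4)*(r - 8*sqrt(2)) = r^2 - 8*sqrt(2)*r + 4*r - 32*sqrt(2)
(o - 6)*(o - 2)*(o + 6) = o^3 - 2*o^2 - 36*o + 72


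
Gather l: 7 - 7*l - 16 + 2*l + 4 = -5*l - 5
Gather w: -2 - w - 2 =-w - 4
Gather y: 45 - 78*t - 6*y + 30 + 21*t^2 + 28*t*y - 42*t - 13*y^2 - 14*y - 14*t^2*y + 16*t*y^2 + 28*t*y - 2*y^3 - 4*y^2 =21*t^2 - 120*t - 2*y^3 + y^2*(16*t - 17) + y*(-14*t^2 + 56*t - 20) + 75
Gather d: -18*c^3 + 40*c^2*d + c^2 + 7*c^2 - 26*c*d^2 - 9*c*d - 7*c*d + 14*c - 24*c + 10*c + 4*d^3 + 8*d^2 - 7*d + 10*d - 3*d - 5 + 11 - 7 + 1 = -18*c^3 + 8*c^2 + 4*d^3 + d^2*(8 - 26*c) + d*(40*c^2 - 16*c)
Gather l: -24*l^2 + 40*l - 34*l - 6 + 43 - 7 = -24*l^2 + 6*l + 30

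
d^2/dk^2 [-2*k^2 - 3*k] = -4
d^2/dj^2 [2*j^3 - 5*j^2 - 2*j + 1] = 12*j - 10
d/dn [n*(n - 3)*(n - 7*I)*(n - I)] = 4*n^3 + n^2*(-9 - 24*I) + n*(-14 + 48*I) + 21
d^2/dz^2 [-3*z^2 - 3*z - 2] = -6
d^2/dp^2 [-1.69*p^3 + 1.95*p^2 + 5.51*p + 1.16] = 3.9 - 10.14*p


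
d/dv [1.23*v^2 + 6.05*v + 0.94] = 2.46*v + 6.05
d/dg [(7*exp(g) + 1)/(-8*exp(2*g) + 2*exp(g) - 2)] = ((7*exp(g) + 1)*(8*exp(g) - 1) - 28*exp(2*g) + 7*exp(g) - 7)*exp(g)/(2*(4*exp(2*g) - exp(g) + 1)^2)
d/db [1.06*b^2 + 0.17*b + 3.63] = 2.12*b + 0.17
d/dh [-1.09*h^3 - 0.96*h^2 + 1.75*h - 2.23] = -3.27*h^2 - 1.92*h + 1.75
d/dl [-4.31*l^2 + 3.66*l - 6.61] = 3.66 - 8.62*l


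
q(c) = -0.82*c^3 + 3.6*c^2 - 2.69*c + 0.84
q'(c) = -2.46*c^2 + 7.2*c - 2.69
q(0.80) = 0.57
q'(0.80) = 1.50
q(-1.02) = 8.20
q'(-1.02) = -12.59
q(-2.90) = 58.92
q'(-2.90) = -44.26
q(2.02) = 3.34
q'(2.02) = 1.82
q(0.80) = 0.57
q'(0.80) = 1.50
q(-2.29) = 35.73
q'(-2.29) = -32.08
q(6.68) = -100.91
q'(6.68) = -64.37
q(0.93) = 0.79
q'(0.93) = 1.88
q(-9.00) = 914.43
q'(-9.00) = -266.75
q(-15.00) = 3618.69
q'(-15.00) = -664.19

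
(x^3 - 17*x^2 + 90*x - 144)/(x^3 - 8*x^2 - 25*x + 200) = (x^2 - 9*x + 18)/(x^2 - 25)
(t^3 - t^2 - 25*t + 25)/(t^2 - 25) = t - 1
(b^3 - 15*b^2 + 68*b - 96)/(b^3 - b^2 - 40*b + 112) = (b^2 - 11*b + 24)/(b^2 + 3*b - 28)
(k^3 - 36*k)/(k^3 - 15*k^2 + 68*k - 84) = k*(k + 6)/(k^2 - 9*k + 14)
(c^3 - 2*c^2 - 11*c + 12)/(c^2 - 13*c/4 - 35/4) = 4*(-c^3 + 2*c^2 + 11*c - 12)/(-4*c^2 + 13*c + 35)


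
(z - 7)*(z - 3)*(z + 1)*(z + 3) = z^4 - 6*z^3 - 16*z^2 + 54*z + 63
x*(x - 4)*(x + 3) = x^3 - x^2 - 12*x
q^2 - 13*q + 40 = (q - 8)*(q - 5)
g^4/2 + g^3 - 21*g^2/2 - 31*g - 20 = (g/2 + 1)*(g - 5)*(g + 1)*(g + 4)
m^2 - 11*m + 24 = (m - 8)*(m - 3)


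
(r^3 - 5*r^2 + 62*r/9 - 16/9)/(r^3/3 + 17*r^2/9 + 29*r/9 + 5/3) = (9*r^3 - 45*r^2 + 62*r - 16)/(3*r^3 + 17*r^2 + 29*r + 15)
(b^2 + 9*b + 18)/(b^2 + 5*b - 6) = (b + 3)/(b - 1)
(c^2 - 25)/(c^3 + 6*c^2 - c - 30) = (c - 5)/(c^2 + c - 6)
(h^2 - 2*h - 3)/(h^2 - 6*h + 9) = (h + 1)/(h - 3)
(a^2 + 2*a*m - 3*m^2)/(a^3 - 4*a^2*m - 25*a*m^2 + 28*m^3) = (a + 3*m)/(a^2 - 3*a*m - 28*m^2)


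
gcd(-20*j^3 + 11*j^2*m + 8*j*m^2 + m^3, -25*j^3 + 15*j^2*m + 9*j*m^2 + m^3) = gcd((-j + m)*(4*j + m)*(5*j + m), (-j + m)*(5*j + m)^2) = 5*j^2 - 4*j*m - m^2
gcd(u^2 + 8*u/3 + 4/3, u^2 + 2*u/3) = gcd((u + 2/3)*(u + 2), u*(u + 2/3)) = u + 2/3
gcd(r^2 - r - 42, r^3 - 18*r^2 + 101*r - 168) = r - 7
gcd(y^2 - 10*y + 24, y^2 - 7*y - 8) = 1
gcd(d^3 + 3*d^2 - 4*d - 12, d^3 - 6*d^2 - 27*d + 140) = 1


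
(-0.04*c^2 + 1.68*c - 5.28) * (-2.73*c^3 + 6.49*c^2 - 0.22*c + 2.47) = 0.1092*c^5 - 4.846*c^4 + 25.3264*c^3 - 34.7356*c^2 + 5.3112*c - 13.0416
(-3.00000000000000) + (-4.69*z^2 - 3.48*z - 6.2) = -4.69*z^2 - 3.48*z - 9.2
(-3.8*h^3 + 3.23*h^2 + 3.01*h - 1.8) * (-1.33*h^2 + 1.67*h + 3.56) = 5.054*h^5 - 10.6419*h^4 - 12.1372*h^3 + 18.9195*h^2 + 7.7096*h - 6.408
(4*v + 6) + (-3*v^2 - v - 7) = -3*v^2 + 3*v - 1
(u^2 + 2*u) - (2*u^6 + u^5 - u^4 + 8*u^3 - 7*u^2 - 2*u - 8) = -2*u^6 - u^5 + u^4 - 8*u^3 + 8*u^2 + 4*u + 8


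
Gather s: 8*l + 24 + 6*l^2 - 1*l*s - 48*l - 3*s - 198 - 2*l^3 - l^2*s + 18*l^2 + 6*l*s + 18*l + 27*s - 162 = -2*l^3 + 24*l^2 - 22*l + s*(-l^2 + 5*l + 24) - 336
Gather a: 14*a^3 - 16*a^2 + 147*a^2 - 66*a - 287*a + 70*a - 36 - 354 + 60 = 14*a^3 + 131*a^2 - 283*a - 330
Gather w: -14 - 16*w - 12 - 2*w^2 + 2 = -2*w^2 - 16*w - 24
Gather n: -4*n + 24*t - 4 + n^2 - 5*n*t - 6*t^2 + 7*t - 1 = n^2 + n*(-5*t - 4) - 6*t^2 + 31*t - 5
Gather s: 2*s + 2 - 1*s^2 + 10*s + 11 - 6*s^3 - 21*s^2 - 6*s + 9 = -6*s^3 - 22*s^2 + 6*s + 22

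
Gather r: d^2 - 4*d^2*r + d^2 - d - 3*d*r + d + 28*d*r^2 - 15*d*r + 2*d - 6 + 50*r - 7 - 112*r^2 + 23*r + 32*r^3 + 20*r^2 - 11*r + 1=2*d^2 + 2*d + 32*r^3 + r^2*(28*d - 92) + r*(-4*d^2 - 18*d + 62) - 12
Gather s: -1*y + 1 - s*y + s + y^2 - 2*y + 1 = s*(1 - y) + y^2 - 3*y + 2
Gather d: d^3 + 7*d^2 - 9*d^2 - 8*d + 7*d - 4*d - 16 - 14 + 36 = d^3 - 2*d^2 - 5*d + 6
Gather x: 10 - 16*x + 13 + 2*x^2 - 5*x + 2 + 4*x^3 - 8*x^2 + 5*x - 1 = 4*x^3 - 6*x^2 - 16*x + 24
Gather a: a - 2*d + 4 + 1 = a - 2*d + 5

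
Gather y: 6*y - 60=6*y - 60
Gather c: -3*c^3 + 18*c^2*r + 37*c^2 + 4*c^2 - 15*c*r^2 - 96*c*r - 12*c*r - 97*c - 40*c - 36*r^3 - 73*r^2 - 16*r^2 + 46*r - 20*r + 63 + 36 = -3*c^3 + c^2*(18*r + 41) + c*(-15*r^2 - 108*r - 137) - 36*r^3 - 89*r^2 + 26*r + 99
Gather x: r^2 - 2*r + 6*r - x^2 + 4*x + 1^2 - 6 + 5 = r^2 + 4*r - x^2 + 4*x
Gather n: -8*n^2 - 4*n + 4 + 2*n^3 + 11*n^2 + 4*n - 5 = 2*n^3 + 3*n^2 - 1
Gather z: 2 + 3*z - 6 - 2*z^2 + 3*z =-2*z^2 + 6*z - 4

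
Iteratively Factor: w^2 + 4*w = (w)*(w + 4)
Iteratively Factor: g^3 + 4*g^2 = (g)*(g^2 + 4*g) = g^2*(g + 4)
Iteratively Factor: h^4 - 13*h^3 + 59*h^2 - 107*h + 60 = (h - 3)*(h^3 - 10*h^2 + 29*h - 20) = (h - 3)*(h - 1)*(h^2 - 9*h + 20) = (h - 4)*(h - 3)*(h - 1)*(h - 5)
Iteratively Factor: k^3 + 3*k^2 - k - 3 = (k + 1)*(k^2 + 2*k - 3) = (k - 1)*(k + 1)*(k + 3)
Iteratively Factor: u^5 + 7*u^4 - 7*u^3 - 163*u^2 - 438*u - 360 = (u + 4)*(u^4 + 3*u^3 - 19*u^2 - 87*u - 90) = (u + 2)*(u + 4)*(u^3 + u^2 - 21*u - 45) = (u - 5)*(u + 2)*(u + 4)*(u^2 + 6*u + 9) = (u - 5)*(u + 2)*(u + 3)*(u + 4)*(u + 3)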